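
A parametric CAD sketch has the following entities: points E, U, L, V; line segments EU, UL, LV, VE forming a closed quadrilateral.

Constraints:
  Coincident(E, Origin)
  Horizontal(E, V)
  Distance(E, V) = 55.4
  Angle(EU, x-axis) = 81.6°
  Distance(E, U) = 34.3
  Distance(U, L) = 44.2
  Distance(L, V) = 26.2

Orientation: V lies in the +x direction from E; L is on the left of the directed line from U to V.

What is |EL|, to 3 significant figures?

54.5

Checks: |UL| = 44.20 ✓; |LV| = 26.20 ✓.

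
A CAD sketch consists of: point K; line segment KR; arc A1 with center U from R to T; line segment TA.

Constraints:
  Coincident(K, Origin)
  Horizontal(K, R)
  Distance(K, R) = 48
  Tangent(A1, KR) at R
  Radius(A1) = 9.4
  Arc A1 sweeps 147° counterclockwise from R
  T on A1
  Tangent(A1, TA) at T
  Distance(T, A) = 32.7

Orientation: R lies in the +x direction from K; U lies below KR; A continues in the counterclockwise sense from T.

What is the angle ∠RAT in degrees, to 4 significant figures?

24.56°

On A1, R sits at bearing 90° from U; a 147° counterclockwise sweep puts T at bearing 237°, so T = U + 9.4·(cos 237°, sin 237°) = (42.88, -17.28). The tangent condition forces UT to be normal to TA, so TA runs along (−sin 237°, cos 237°); with |TA| = 32.7, A = (70.30, -35.09). Then cos ∠RAT = AR·AT / (|AR||AT|), giving 24.56°.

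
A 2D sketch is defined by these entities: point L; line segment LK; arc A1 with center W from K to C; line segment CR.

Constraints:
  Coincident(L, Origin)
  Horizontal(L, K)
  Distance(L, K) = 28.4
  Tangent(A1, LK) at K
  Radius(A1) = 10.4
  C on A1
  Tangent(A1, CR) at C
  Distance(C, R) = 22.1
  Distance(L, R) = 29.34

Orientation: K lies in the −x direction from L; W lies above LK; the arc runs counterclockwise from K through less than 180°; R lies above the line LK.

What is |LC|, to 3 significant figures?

19.8

Checks: L = (0.00, 0.00) ✓; |WK| = 10.40 ✓; |WC| = 10.40 ✓; ∠(WC, CR) = 90.00° ✓; |CR| = 22.10 ✓; |LR| = 29.34 ✓.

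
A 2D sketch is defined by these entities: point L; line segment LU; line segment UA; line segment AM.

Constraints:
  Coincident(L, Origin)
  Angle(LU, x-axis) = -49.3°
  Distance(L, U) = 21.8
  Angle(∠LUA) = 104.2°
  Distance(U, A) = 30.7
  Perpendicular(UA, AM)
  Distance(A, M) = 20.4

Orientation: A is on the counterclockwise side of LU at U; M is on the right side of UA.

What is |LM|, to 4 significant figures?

55.00

L is at the origin; LU runs at -49.3° with length 21.8, so U = 21.8·(cos -49.3°, sin -49.3°) = (14.22, -16.53). ∠LUA = 104.2°, so UA runs at -49.3° + (180° − 104.2°) = 26.50° from the x-axis; with |UA| = 30.7, A = U + 30.7·(cos 26.50°, sin 26.50°) = (41.69, -2.829). UA ⟂ AM; with |AM| = 20.4 on the right of UA, M = A + 20.4·(0.4462, -0.8949) = (50.79, -21.09). Then |LM| = |M − L| = 55.00.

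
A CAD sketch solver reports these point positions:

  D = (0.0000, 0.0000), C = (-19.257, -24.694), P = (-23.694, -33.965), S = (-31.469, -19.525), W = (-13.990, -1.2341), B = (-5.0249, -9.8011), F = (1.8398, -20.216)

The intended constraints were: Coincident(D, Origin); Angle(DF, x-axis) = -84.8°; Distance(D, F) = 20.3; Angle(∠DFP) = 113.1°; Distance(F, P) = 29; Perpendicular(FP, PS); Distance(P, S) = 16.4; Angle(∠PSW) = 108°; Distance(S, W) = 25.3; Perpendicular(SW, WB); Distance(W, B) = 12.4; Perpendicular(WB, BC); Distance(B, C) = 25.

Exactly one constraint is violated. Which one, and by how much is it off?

Distance(B, C) = 25 — off by 4.40.

D = (0.00, 0.00) ✓; DF at -84.80° ✓; |DF| = 20.30 ✓; ∠DFP = 113.1° ✓; |FP| = 29.00 ✓; ∠(FP, PS) = 90.00° ✓; |PS| = 16.40 ✓; ∠PSW = 108.0° ✓; |SW| = 25.30 ✓; ∠(SW, WB) = 90.00° ✓; |WB| = 12.40 ✓; ∠(WB, BC) = 90.00° ✓; |BC| = 20.60 ✗.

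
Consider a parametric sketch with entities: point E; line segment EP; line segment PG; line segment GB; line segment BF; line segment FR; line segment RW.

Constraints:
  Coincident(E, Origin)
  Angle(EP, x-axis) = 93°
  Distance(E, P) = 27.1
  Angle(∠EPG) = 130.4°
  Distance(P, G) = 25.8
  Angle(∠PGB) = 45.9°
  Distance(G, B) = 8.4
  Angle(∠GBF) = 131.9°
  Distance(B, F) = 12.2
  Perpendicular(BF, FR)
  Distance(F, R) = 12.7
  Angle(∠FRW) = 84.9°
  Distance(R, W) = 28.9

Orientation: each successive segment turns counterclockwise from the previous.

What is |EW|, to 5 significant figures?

59.570

E is at the origin; EP runs at 93.0° with length 27.1, so P = (-1.4183, 27.063). ∠EPG = 130.4° gives PG at 142.60° from the x-axis; with |PG| = 25.8, G = (-21.914, 42.733). ∠PGB = 45.9° gives GB at -83.300° from the x-axis; with |GB| = 8.4, B = (-20.934, 34.391). ∠GBF = 131.9° gives BF at -35.200° from the x-axis; with |BF| = 12.2, F = (-10.965, 27.358). The perpendicularity gives FR at right angles to BF, so FR runs at 54.800°; with |FR| = 12.7, R = (-3.6443, 37.736). ∠FRW = 84.9° gives RW at 149.90° from the x-axis; with |RW| = 28.9, W = (-28.647, 52.229). Then |EW| = |W − E| = 59.570.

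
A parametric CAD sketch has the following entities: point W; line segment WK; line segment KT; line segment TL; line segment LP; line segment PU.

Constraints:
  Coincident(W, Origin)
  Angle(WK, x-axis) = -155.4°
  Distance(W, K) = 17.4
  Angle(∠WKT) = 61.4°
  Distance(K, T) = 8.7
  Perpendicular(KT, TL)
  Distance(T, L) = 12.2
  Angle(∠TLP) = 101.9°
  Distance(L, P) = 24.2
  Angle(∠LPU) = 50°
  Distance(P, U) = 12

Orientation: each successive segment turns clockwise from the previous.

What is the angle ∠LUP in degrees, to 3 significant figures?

101°

∠TLP = 101.9° gives LP at -82.1° from the x-axis; with |LP| = 24.2, P = (0.283, -23.4). ∠LPU = 50.0° gives PU at 148° from the x-axis; with |PU| = 12.0, U = (-9.88, -17.0). Then cos ∠LUP = UL·UP / (|UL||UP|), giving 101°.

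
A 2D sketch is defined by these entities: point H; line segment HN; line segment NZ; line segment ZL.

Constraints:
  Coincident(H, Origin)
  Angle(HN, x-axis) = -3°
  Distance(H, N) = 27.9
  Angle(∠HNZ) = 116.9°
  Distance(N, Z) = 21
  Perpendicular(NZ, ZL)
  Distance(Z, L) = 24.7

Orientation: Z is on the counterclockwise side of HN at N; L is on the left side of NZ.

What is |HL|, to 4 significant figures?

33.62

H is at the origin; HN runs at -3.0° with length 27.9, so N = 27.9·(cos -3.0°, sin -3.0°) = (27.86, -1.460). ∠HNZ = 116.9°, so NZ runs at -3.0° + (180° − 116.9°) = 60.10° from the x-axis; with |NZ| = 21.0, Z = N + 21.0·(cos 60.10°, sin 60.10°) = (38.33, 16.74). The perpendicularity gives ZL at right angles to NZ; with |ZL| = 24.7 on the left of NZ, L = Z + 24.7·(-0.8669, 0.4985) = (16.92, 29.06). Then |HL| = |L − H| = 33.62.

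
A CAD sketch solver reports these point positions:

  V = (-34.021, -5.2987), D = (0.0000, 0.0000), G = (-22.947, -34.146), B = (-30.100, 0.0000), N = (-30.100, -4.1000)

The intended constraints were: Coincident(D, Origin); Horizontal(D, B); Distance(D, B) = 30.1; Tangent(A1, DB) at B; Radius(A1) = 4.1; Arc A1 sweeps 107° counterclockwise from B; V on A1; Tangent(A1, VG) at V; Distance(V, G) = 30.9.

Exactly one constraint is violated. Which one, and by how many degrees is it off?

Tangent(A1, VG) at V — off by 4.00°.

D = (0.00, 0.00) ✓; D.y = 0.00, B.y = 0.00 ✓; |DB| = 30.10 ✓; ∠(NB, BD) = 90.00° ✓; |NB| = 4.100 ✓; bearing(N→V) − bearing(N→B) = 107.0° ✓; |NV| = 4.100 ✓; ∠(NV, VG) = 86.00° ✗; |VG| = 30.90 ✓.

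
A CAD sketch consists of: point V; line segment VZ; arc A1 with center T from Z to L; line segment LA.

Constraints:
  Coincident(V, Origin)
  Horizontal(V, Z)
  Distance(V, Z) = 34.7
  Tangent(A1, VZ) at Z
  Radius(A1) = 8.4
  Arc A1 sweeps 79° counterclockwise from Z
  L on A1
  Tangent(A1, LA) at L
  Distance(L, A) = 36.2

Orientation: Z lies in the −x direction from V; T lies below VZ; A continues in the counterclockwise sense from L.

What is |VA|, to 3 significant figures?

65.4

On A1, Z sits at bearing 90° from T; a 79° counterclockwise sweep puts L at bearing 169°, so L = T + 8.4·(cos 169°, sin 169°) = (-42.9, -6.80). Since A1 is tangent to LA there, TL ⟂ LA, so LA runs along (−sin 169°, cos 169°); with |LA| = 36.2, A = (-49.9, -42.3). Then |VA| = |A − V| = 65.4.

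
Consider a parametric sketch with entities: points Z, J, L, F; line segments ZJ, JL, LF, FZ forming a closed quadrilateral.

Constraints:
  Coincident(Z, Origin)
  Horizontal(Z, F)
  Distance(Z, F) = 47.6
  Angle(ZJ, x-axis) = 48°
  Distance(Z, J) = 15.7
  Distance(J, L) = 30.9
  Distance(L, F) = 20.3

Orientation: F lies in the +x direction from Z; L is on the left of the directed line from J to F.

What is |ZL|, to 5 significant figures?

44.761

Z is at the origin; Z and F share the same y with |ZF| = 47.6 and F in +x, so F = (47.6, 0). ZJ runs at 48.0° with |ZJ| = 15.7, so J = (10.505, 11.667). L is determined by |JL| = 30.9 and |LF| = 20.3 together: it lies at the intersection of circle(J, 30.9) and circle(F, 20.3). With |JF| = 38.886, the foot of the radical line on JF is 26.421 from J and the perpendicular offset is √(30.9² − 26.421²) = 16.022. Taking the left-of-JF solution: L = (40.517, 19.024).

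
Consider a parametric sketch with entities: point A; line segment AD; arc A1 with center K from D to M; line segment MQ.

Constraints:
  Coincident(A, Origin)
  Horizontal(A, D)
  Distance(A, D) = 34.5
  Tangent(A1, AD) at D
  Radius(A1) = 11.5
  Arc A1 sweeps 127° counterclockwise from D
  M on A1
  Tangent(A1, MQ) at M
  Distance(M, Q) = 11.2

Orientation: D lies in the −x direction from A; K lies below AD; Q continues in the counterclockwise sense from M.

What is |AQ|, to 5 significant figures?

45.975

On A1, D sits at bearing 90° from K; a 127° counterclockwise sweep puts M at bearing 217°, so M = K + 11.5·(cos 217°, sin 217°) = (-43.684, -18.421). The tangent condition forces KM to be normal to MQ, so MQ runs along (−sin 217°, cos 217°); with |MQ| = 11.2, Q = (-36.944, -27.366). Then |AQ| = |Q − A| = 45.975.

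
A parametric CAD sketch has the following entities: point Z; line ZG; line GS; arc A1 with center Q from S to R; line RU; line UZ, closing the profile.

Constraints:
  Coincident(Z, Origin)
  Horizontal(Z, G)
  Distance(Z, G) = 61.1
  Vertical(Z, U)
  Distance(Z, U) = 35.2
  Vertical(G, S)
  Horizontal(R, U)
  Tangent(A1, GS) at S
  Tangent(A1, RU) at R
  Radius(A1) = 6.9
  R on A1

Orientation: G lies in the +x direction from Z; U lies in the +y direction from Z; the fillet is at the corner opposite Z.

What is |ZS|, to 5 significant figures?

67.336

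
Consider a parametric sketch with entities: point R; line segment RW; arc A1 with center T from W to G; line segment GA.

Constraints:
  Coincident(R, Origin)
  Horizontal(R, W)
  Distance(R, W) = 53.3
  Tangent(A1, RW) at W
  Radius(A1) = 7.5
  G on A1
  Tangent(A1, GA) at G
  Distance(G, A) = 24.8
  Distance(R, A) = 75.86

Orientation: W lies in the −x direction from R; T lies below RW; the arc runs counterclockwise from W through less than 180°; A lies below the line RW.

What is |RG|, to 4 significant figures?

60.14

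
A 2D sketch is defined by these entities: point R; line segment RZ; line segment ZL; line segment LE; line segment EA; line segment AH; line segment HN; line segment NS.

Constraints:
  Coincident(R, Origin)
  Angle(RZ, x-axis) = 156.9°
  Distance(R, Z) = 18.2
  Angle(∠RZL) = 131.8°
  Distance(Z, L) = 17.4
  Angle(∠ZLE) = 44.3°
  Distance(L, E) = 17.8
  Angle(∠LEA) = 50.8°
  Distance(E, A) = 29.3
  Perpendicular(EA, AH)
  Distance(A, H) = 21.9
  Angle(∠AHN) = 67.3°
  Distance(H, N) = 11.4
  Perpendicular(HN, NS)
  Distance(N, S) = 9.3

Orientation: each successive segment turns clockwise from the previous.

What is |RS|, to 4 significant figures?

33.87

R is at the origin; RZ runs at 156.9° with length 18.2, so Z = (-16.74, 7.141). ∠RZL = 131.8° gives ZL at 108.7° from the x-axis; with |ZL| = 17.4, L = (-22.32, 23.62). ∠ZLE = 44.3° gives LE at -27.00° from the x-axis; with |LE| = 17.8, E = (-6.460, 15.54). ∠LEA = 50.8° gives EA at -156.2° from the x-axis; with |EA| = 29.3, A = (-33.27, 3.717). The perpendicularity gives AH at right angles to EA, so AH runs at 113.8°; with |AH| = 21.9, H = (-42.11, 23.75). ∠AHN = 67.3° gives HN at 1.100° from the x-axis; with |HN| = 11.4, N = (-30.71, 23.97). HN is perpendicular to NS, so NS runs at -88.90°; with |NS| = 9.3, S = (-30.53, 14.68). Then |RS| = |S − R| = 33.87.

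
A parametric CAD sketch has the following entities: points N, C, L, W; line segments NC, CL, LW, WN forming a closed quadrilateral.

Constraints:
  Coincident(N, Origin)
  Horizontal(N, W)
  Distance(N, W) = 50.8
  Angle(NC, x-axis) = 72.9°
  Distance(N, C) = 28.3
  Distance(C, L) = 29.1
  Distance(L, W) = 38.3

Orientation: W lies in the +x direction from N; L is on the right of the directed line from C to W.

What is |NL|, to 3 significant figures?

12.7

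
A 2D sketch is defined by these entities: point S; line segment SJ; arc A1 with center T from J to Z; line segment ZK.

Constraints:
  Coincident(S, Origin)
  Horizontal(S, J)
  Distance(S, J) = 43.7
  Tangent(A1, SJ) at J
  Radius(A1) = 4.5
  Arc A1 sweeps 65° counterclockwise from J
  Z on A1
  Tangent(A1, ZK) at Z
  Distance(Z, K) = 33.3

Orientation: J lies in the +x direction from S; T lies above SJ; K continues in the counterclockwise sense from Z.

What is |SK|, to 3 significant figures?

70.0

S is at the origin; S and J share the same y with |SJ| = 43.7 and J on the +x side, so J = (43.7, 0.00). A1 meets SJ tangentially, so TJ is at right angles to SJ, so T = J + (0, 4.5) = (43.7, 4.50). On A1, J sits at bearing -90° from T; a 65° counterclockwise sweep puts Z at bearing -25°, so Z = T + 4.5·(cos -25°, sin -25°) = (47.8, 2.60). The tangent condition forces TZ to be normal to ZK, so ZK runs along (−sin -25°, cos -25°); with |ZK| = 33.3, K = (61.9, 32.8). Then |SK| = |K − S| = 70.0.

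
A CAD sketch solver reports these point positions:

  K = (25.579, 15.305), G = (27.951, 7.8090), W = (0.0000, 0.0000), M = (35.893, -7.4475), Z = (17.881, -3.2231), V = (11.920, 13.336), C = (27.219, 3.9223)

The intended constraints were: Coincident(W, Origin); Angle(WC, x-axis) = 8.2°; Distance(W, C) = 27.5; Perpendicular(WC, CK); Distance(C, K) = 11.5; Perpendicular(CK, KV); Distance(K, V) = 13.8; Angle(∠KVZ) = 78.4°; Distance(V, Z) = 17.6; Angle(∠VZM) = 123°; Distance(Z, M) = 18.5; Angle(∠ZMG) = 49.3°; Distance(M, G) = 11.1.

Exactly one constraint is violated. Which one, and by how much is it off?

Distance(M, G) = 11.1 — off by 6.10.

W = (0.00, 0.00) ✓; WC at 8.200° ✓; |WC| = 27.50 ✓; ∠(WC, CK) = 90.00° ✓; |CK| = 11.50 ✓; ∠(CK, KV) = 90.00° ✓; |KV| = 13.80 ✓; ∠KVZ = 78.40° ✓; |VZ| = 17.60 ✓; ∠VZM = 123.0° ✓; |ZM| = 18.50 ✓; ∠ZMG = 49.30° ✓; |MG| = 17.20 ✗.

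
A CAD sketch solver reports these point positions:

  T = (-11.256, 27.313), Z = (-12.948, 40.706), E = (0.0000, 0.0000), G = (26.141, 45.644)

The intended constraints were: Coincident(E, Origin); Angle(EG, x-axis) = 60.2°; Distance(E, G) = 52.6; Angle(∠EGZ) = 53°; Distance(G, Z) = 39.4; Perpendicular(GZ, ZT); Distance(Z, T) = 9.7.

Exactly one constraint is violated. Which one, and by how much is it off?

Distance(Z, T) = 9.7 — off by 3.80.

E = (0.00, 0.00) ✓; EG at 60.20° ✓; |EG| = 52.60 ✓; ∠EGZ = 53.00° ✓; |GZ| = 39.40 ✓; ∠(GZ, ZT) = 90.00° ✓; |ZT| = 13.50 ✗.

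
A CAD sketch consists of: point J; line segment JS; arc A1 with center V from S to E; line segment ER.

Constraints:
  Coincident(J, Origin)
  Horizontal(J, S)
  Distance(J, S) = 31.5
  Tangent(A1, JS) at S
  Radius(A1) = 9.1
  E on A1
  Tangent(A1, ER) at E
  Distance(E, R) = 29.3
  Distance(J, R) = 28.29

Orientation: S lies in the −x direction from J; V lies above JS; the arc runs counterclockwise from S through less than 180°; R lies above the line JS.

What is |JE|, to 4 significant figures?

24.43

J is at the origin; J and S share the same y with |JS| = 31.5 and S on the −x side, so S = (-31.50, 0.000). Tangency of A1 to JS means the radius VS is perpendicular to JS, so V = S + (0, 9.1) = (-31.50, 9.100). Since VE ⟂ ER (tangency), |VR| = √(9.1² + 29.3²) = 30.68 regardless of where E sits on A1. So R lies on both circle(J, 28.29) and circle(V, 30.68); the above-JS intersection is R = (-6.901, 27.44). E is the foot of the tangent from R: E = (-24.14, 3.745).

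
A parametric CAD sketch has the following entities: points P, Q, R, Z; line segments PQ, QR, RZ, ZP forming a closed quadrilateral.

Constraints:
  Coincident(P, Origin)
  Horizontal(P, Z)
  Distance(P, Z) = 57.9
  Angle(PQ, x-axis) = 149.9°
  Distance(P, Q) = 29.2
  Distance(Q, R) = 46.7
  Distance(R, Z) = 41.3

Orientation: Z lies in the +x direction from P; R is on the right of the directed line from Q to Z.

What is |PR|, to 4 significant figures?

17.77

Checks: |QR| = 46.70 ✓; |RZ| = 41.30 ✓.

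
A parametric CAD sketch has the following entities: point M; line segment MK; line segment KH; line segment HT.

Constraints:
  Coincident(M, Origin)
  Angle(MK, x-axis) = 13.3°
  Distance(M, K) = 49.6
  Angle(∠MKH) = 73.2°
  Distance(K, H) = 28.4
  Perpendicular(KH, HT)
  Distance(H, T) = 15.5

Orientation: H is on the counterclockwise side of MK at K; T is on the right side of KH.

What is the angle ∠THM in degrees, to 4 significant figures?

163.5°

M is at the origin; MK runs at 13.3° with length 49.6, so K = 49.6·(cos 13.3°, sin 13.3°) = (48.27, 11.41). ∠MKH = 73.2°, so KH runs at 13.3° + (180° − 73.2°) = 120.1° from the x-axis; with |KH| = 28.4, H = K + 28.4·(cos 120.1°, sin 120.1°) = (34.03, 35.98). KH ⟂ HT; with |HT| = 15.5 on the right of KH, T = H + 15.5·(0.8652, 0.5015) = (47.44, 43.75). Then cos ∠THM = HT·HM / (|HT||HM|), giving 163.5°.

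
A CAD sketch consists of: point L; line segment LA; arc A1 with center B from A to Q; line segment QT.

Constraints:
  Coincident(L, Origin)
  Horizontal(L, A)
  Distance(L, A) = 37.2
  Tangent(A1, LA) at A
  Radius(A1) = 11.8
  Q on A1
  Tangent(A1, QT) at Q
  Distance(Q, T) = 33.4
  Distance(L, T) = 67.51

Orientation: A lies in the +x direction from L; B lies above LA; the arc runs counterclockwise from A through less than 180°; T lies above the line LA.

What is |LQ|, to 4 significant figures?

50.24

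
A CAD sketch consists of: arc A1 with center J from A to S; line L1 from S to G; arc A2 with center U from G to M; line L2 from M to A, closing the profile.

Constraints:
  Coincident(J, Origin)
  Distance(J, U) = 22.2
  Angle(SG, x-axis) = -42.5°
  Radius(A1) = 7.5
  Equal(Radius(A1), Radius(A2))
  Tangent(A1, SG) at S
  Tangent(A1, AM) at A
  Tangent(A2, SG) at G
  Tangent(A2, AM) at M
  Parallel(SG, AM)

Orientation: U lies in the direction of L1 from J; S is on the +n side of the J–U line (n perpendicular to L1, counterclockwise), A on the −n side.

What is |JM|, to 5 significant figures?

23.433

The slot axis is L1's direction at -42.5°, so u = (cos -42.5°, sin -42.5°) = (0.73728, -0.67559) and n = (−sin -42.5°, cos -42.5°) = (0.67559, 0.73728). J is at the origin and U lies 22.2 along u from J, so U = 22.2·u = (16.368, -14.998). Tangency of A1 to both parallel lines with radius 7.5 puts S and A at J ± 7.5·n: S = (5.0669, 5.5296), A = (-5.0669, -5.5296). Equal radii place G and M the same way about U: G = U + 7.5·n = (21.434, -9.4685), M = U − 7.5·n = (11.301, -20.528). Then |JM| = |M − J| = 23.433.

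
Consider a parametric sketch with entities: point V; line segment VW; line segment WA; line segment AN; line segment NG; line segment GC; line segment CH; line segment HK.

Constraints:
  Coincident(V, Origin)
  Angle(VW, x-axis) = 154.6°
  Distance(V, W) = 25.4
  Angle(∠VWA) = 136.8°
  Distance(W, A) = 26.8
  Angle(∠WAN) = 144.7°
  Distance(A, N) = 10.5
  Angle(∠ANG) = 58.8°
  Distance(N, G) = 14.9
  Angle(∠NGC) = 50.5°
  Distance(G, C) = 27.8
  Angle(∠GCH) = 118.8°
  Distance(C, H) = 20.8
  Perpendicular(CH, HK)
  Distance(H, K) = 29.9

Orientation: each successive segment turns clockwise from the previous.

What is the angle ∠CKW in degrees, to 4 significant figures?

32.46°

V is at the origin; VW runs at 154.6° with length 25.4, so W = (-22.94, 10.89). ∠VWA = 136.8° gives WA at 111.4° from the x-axis; with |WA| = 26.8, A = (-32.72, 35.85). ∠WAN = 144.7° gives AN at 76.10° from the x-axis; with |AN| = 10.5, N = (-30.20, 46.04). ∠ANG = 58.8° gives NG at -45.10° from the x-axis; with |NG| = 14.9, G = (-19.68, 35.49). ∠NGC = 50.5° gives GC at -174.6° from the x-axis; with |GC| = 27.8, C = (-47.36, 32.87). ∠GCH = 118.8° gives CH at 124.2° from the x-axis; with |CH| = 20.8, H = (-59.05, 50.07). CH ⟂ HK, so HK runs at 34.20°; with |HK| = 29.9, K = (-34.32, 66.88). Then cos ∠CKW = KC·KW / (|KC||KW|), giving 32.46°.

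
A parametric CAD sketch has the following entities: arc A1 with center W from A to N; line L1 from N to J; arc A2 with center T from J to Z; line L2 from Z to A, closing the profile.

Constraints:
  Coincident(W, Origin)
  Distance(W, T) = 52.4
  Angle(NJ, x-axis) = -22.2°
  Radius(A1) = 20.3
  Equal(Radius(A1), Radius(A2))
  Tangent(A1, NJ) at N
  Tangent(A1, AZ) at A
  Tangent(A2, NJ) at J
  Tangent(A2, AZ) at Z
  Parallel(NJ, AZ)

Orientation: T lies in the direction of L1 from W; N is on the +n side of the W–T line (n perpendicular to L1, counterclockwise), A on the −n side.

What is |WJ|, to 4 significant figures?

56.19

The slot axis is L1's direction at -22.2°, so u = (cos -22.2°, sin -22.2°) = (0.9259, -0.3778) and n = (−sin -22.2°, cos -22.2°) = (0.3778, 0.9259). W is at the origin and T lies 52.4 along u from W, so T = 52.4·u = (48.52, -19.80). Tangency of A1 to both parallel lines with radius 20.3 puts N and A at W ± 20.3·n: N = (7.670, 18.80), A = (-7.670, -18.80). Equal radii place J and Z the same way about T: J = T + 20.3·n = (56.19, -1.004), Z = T − 20.3·n = (40.85, -38.59). Then |WJ| = |J − W| = 56.19.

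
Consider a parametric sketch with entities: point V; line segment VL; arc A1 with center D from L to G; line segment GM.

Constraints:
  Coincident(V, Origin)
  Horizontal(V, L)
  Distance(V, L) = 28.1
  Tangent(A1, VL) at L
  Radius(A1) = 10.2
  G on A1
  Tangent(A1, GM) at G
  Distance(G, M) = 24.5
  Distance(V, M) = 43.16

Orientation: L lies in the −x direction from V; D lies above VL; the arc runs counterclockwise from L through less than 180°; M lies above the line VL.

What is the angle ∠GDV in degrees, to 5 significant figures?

32.212°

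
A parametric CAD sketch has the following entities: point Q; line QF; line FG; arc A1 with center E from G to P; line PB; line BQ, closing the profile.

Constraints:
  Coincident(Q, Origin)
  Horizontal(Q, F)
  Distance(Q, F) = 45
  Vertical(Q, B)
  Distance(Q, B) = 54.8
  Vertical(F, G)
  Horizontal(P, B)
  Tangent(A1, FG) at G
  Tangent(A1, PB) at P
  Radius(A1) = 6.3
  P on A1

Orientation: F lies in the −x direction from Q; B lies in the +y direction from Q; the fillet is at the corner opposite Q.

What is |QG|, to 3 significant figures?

66.2

The virtual corner opposite Q is at (-45.0, 54.8). A1 meets FG tangentially, so EG is at right angles to FG and the tangent condition forces EP to be normal to PB, with radius 6.3, so the center E sits 6.3 in from both sides at E = (-38.7, 48.5). That places the tangent points at G = (-45.0, 48.5) on FG and P = (-38.7, 54.8) on PB. Then |QG| = |G − Q| = 66.2.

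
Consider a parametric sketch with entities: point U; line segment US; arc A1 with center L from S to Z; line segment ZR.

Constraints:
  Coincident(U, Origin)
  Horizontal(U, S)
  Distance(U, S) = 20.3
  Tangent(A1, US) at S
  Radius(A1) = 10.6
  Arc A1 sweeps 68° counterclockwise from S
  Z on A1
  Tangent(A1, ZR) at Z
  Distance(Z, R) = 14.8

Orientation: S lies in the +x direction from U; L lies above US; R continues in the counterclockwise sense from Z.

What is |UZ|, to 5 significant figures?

30.849

U is at the origin; U and S share the same y with |US| = 20.3 and S on the +x side, so S = (20.300, 0.0000). Since A1 is tangent to US there, LS ⟂ US, so L = S + (0, 10.6) = (20.300, 10.600). On A1, S sits at bearing -90° from L; a 68° counterclockwise sweep puts Z at bearing -22°, so Z = L + 10.6·(cos -22°, sin -22°) = (30.128, 6.6292). Then |UZ| = |Z − U| = 30.849.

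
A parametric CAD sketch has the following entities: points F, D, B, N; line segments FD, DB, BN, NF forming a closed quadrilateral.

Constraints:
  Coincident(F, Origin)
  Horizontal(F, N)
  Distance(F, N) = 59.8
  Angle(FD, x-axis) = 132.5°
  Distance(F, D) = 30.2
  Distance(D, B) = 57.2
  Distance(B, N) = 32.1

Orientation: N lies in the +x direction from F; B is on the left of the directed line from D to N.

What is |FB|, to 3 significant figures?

43.1

Checks: |DB| = 57.20 ✓; |BN| = 32.10 ✓.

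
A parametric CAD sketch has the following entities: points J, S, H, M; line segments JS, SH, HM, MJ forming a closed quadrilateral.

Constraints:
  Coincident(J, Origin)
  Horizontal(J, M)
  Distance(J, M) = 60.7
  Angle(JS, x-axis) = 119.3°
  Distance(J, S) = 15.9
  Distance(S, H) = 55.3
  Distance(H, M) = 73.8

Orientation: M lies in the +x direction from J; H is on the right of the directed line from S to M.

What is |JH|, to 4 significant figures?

40.98

J is at the origin; J and M share the same y with |JM| = 60.7 and M in +x, so M = (60.7, 0). JS runs at 119.3° with |JS| = 15.9, so S = (-7.781, 13.87). H is determined by |SH| = 55.3 and |HM| = 73.8 together: it lies at the intersection of circle(S, 55.3) and circle(M, 73.8). With |SM| = 69.87, the foot of the radical line on SM is 17.84 from S and the perpendicular offset is √(55.3² − 17.84²) = 52.34. Taking the right-of-SM solution: H = (-0.6791, -40.98).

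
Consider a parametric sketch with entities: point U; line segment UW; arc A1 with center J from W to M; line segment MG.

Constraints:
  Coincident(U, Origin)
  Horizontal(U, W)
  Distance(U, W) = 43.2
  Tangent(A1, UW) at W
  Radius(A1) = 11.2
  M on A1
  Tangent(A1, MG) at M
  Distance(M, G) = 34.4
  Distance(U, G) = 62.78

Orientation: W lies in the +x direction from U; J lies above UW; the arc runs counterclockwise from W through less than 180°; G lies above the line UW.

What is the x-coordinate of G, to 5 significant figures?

41.252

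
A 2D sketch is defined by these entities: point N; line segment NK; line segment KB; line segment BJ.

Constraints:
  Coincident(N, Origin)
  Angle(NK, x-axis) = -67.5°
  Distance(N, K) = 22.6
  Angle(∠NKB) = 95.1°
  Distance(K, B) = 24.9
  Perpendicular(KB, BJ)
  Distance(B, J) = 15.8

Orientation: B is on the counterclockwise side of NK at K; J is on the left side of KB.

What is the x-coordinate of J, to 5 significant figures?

27.684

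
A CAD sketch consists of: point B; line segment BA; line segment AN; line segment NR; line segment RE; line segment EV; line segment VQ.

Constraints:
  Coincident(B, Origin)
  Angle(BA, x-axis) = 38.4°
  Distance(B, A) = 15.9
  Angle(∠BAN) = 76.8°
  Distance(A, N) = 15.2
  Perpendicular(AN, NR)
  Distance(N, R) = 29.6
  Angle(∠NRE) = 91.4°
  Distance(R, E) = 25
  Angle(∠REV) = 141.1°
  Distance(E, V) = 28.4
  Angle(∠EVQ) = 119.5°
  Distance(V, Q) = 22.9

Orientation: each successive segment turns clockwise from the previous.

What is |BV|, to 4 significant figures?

36.05

∠NRE = 91.4° gives RE at 116.6° from the x-axis; with |RE| = 25.0, E = (-19.04, 5.874). ∠REV = 141.1° gives EV at 77.70° from the x-axis; with |EV| = 28.4, V = (-12.99, 33.62). Then |BV| = |V − B| = 36.05.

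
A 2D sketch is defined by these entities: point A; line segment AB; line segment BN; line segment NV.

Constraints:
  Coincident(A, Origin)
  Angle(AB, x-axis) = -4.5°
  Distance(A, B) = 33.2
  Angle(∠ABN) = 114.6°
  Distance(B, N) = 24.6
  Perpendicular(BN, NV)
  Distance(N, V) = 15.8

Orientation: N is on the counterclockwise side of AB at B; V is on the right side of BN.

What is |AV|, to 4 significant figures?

59.92

A is at the origin; AB runs at -4.5° with length 33.2, so B = 33.2·(cos -4.5°, sin -4.5°) = (33.10, -2.605). ∠ABN = 114.6°, so BN runs at -4.5° + (180° − 114.6°) = 60.90° from the x-axis; with |BN| = 24.6, N = B + 24.6·(cos 60.90°, sin 60.90°) = (45.06, 18.89). BN ⟂ NV; with |NV| = 15.8 on the right of BN, V = N + 15.8·(0.8738, -0.4863) = (58.87, 11.21). Then |AV| = |V − A| = 59.92.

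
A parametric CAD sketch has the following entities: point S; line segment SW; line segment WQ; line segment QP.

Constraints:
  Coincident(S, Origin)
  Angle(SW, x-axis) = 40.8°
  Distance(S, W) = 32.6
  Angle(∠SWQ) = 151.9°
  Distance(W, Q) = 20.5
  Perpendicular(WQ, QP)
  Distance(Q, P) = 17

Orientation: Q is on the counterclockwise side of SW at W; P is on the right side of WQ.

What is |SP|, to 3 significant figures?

58.9

S is at the origin; SW runs at 40.8° with length 32.6, so W = 32.6·(cos 40.8°, sin 40.8°) = (24.7, 21.3). ∠SWQ = 151.9°, so WQ runs at 40.8° + (180° − 151.9°) = 68.9° from the x-axis; with |WQ| = 20.5, Q = W + 20.5·(cos 68.9°, sin 68.9°) = (32.1, 40.4). WQ is perpendicular to QP; with |QP| = 17.0 on the right of WQ, P = Q + 17.0·(0.933, -0.360) = (47.9, 34.3). Then |SP| = |P − S| = 58.9.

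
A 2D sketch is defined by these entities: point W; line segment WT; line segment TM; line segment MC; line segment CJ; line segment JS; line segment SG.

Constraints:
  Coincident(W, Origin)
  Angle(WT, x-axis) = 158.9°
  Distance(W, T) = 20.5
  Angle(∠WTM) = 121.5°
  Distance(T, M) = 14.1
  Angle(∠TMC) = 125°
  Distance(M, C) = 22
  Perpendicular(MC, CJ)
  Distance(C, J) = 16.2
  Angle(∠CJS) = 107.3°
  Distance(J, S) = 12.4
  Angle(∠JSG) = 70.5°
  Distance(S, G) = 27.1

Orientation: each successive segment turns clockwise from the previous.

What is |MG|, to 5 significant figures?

13.312

∠CJS = 107.3° gives JS at -117.30° from the x-axis; with |JS| = 12.4, S = (-0.37593, 14.519). ∠JSG = 70.5° gives SG at 133.20° from the x-axis; with |SG| = 27.1, G = (-18.927, 34.274). Then |MG| = |G − M| = 13.312.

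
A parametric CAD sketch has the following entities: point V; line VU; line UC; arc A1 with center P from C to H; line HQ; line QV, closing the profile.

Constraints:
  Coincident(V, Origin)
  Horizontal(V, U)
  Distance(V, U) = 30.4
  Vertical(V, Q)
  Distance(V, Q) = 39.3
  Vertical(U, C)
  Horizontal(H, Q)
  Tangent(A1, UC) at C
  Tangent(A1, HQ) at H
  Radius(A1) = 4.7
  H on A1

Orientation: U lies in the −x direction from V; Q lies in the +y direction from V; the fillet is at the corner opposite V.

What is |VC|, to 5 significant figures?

46.058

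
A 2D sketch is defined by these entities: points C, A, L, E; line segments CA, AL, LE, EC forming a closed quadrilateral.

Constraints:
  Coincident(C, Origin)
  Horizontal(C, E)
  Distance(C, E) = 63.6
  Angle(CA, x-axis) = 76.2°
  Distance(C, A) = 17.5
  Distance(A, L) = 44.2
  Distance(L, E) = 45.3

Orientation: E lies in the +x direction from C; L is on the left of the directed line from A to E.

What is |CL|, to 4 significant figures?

57.90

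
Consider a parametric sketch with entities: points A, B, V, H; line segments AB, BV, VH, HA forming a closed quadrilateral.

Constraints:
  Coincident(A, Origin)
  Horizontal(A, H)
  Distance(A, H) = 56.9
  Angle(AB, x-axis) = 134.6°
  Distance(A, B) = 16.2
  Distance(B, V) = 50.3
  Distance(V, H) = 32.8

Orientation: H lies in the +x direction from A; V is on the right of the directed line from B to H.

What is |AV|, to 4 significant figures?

34.43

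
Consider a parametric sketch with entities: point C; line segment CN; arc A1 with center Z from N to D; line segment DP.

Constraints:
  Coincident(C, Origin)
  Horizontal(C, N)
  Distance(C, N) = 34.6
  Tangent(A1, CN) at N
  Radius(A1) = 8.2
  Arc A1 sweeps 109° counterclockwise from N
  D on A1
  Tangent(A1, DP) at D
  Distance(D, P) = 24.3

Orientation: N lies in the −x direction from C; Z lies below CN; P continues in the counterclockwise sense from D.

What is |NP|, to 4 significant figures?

33.85

C is at the origin; CN is horizontal with |CN| = 34.6 and N on the −x side, so N = (-34.60, 0.000). A1 meets CN tangentially, so ZN is at right angles to CN, so Z = N + (0, -8.2) = (-34.60, -8.200). On A1, N sits at bearing 90° from Z; a 109° counterclockwise sweep puts D at bearing 199°, so D = Z + 8.2·(cos 199°, sin 199°) = (-42.35, -10.87). A1 meets DP tangentially, so ZD is at right angles to DP, so DP runs along (−sin 199°, cos 199°); with |DP| = 24.3, P = (-34.44, -33.85). Then |NP| = |P − N| = 33.85.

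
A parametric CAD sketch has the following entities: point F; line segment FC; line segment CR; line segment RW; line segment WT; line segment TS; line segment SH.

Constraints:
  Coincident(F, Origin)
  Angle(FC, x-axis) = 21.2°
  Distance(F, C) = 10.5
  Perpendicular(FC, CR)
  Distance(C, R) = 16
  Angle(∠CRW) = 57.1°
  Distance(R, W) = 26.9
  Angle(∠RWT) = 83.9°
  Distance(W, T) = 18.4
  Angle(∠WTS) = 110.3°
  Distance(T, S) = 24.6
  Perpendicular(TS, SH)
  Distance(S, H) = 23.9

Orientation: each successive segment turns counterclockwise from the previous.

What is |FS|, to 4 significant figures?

23.34

F is at the origin; FC runs at 21.2° with length 10.5, so C = (9.789, 3.797). FC ⟂ CR, so CR runs at 111.2°; with |CR| = 16.0, R = (4.003, 18.71). ∠CRW = 57.1° gives RW at -125.9° from the x-axis; with |RW| = 26.9, W = (-11.77, -3.076). ∠RWT = 83.9° gives WT at -29.80° from the x-axis; with |WT| = 18.4, T = (4.197, -12.22). ∠WTS = 110.3° gives TS at 39.90° from the x-axis; with |TS| = 24.6, S = (23.07, 3.559). Then |FS| = |S − F| = 23.34.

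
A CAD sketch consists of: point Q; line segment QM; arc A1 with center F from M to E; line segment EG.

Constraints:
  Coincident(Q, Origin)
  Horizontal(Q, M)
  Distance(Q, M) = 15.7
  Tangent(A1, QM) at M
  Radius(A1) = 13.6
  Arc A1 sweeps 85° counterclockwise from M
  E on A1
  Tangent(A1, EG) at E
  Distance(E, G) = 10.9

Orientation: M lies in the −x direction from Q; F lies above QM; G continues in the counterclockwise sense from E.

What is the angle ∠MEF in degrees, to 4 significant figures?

47.50°

Q is at the origin; QM is horizontal with |QM| = 15.7 and M on the −x side, so M = (-15.70, 0.000). The tangent condition forces FM to be normal to QM, so F = M + (0, 13.6) = (-15.70, 13.60). On A1, M sits at bearing -90° from F; an 85° counterclockwise sweep puts E at bearing -5°, so E = F + 13.6·(cos -5°, sin -5°) = (-2.152, 12.41). Then cos ∠MEF = EM·EF / (|EM||EF|), giving 47.50°.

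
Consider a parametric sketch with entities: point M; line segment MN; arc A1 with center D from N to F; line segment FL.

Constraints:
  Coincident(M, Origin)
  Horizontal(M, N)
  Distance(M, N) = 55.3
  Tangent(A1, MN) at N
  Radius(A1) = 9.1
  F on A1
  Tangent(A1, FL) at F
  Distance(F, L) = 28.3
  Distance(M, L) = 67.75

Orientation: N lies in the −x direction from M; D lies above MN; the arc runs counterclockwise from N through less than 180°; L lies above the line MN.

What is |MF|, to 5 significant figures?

48.164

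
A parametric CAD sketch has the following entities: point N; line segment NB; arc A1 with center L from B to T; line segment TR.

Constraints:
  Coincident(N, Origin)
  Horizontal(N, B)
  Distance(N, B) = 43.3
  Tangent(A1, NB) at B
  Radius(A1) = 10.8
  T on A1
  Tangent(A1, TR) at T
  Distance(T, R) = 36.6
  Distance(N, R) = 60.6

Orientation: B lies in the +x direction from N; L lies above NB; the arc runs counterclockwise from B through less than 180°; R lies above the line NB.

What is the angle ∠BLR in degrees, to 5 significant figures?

169.78°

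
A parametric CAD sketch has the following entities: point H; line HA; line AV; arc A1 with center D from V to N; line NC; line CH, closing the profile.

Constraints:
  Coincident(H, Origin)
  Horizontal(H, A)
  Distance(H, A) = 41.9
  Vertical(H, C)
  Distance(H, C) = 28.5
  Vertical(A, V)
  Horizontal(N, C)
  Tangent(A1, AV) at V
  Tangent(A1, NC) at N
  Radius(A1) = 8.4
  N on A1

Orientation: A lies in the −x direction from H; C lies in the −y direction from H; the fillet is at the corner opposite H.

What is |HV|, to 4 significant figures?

46.47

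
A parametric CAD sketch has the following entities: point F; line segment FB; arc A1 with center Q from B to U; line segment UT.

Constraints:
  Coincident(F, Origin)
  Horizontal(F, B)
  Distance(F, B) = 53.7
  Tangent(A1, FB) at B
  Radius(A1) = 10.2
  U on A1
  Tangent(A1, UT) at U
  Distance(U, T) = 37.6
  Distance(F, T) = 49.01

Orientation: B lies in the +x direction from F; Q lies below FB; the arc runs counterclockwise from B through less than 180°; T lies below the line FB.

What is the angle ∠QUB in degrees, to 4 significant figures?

57.59°

Checks: ∠(QB, BF) = 90.00° ✓; |QU| = 10.20 ✓; ∠(QU, UT) = 90.00° ✓; |UT| = 37.60 ✓; |FT| = 49.01 ✓.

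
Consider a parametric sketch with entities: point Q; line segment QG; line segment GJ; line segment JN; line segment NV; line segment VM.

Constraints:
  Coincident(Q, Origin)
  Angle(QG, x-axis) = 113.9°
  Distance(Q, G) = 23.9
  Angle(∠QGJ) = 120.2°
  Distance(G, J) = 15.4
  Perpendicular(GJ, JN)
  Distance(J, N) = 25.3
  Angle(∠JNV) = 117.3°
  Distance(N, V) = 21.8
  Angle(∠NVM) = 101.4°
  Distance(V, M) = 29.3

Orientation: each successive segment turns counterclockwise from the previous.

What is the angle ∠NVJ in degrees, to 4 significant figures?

33.94°

GJ is perpendicular to JN, so JN runs at -96.30°; with |JN| = 25.3, N = (-27.77, -1.607). ∠JNV = 117.3° gives NV at -33.60° from the x-axis; with |NV| = 21.8, V = (-9.608, -13.67). Then cos ∠NVJ = VN·VJ / (|VN||VJ|), giving 33.94°.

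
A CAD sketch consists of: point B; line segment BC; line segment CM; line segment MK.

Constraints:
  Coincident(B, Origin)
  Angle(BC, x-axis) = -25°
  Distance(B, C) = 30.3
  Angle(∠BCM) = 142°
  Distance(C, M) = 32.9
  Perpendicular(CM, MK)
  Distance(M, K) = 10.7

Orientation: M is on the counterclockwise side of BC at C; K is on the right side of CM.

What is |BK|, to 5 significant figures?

63.916

∠BCM = 142.0°, so CM runs at -25.0° + (180° − 142.0°) = 13.000° from the x-axis; with |CM| = 32.9, M = C + 32.9·(cos 13.000°, sin 13.000°) = (59.518, -5.4044). The perpendicularity gives MK at right angles to CM; with |MK| = 10.7 on the right of CM, K = M + 10.7·(0.22495, -0.97437) = (61.925, -15.830). Then |BK| = |K − B| = 63.916.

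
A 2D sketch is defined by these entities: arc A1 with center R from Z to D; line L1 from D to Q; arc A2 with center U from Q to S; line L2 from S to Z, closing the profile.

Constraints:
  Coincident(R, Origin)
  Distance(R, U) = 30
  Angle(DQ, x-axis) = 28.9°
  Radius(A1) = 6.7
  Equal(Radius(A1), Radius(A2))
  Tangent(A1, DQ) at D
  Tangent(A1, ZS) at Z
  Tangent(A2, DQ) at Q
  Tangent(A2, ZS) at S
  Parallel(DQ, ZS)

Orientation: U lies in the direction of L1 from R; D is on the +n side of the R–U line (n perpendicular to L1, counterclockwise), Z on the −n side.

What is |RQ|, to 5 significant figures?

30.739

The slot axis is L1's direction at 28.9°, so u = (cos 28.9°, sin 28.9°) = (0.87546, 0.48328) and n = (−sin 28.9°, cos 28.9°) = (-0.48328, 0.87546). R is at the origin and U lies 30.0 along u from R, so U = 30.0·u = (26.264, 14.498). Tangency of A1 to both parallel lines with radius 6.7 puts D and Z at R ± 6.7·n: D = (-3.2380, 5.8656), Z = (3.2380, -5.8656). Equal radii place Q and S the same way about U: Q = U + 6.7·n = (23.026, 20.364), S = U − 6.7·n = (29.502, 8.6329). Then |RQ| = |Q − R| = 30.739.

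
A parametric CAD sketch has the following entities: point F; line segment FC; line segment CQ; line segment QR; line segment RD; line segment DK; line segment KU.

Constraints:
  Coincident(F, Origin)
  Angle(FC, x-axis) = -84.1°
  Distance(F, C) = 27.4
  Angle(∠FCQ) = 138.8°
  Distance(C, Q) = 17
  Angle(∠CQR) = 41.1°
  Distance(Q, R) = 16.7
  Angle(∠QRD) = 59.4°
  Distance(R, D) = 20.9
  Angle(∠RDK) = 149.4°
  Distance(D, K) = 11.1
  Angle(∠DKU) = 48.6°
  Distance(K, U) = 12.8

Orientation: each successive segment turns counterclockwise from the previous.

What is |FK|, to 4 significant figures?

45.54

F is at the origin; FC runs at -84.1° with length 27.4, so C = (2.817, -27.25). ∠FCQ = 138.8° gives CQ at -42.90° from the x-axis; with |CQ| = 17.0, Q = (15.27, -38.83). ∠CQR = 41.1° gives QR at 96.00° from the x-axis; with |QR| = 16.7, R = (13.52, -22.22). ∠QRD = 59.4° gives RD at -143.4° from the x-axis; with |RD| = 20.9, D = (-3.255, -34.68). ∠RDK = 149.4° gives DK at -112.8° from the x-axis; with |DK| = 11.1, K = (-7.556, -44.91). Then |FK| = |K − F| = 45.54.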